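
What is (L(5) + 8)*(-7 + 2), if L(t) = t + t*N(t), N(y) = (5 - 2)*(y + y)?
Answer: -815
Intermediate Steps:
N(y) = 6*y (N(y) = 3*(2*y) = 6*y)
L(t) = t + 6*t² (L(t) = t + t*(6*t) = t + 6*t²)
(L(5) + 8)*(-7 + 2) = (5*(1 + 6*5) + 8)*(-7 + 2) = (5*(1 + 30) + 8)*(-5) = (5*31 + 8)*(-5) = (155 + 8)*(-5) = 163*(-5) = -815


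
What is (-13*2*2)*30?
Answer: -1560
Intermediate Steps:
(-13*2*2)*30 = -26*2*30 = -52*30 = -1560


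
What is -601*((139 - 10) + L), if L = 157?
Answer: -171886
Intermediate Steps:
-601*((139 - 10) + L) = -601*((139 - 10) + 157) = -601*(129 + 157) = -601*286 = -171886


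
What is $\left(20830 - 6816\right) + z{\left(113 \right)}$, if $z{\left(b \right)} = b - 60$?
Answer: $14067$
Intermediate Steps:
$z{\left(b \right)} = -60 + b$
$\left(20830 - 6816\right) + z{\left(113 \right)} = \left(20830 - 6816\right) + \left(-60 + 113\right) = 14014 + 53 = 14067$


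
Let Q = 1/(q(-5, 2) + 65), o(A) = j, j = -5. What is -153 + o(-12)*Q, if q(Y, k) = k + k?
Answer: -10562/69 ≈ -153.07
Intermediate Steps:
o(A) = -5
q(Y, k) = 2*k
Q = 1/69 (Q = 1/(2*2 + 65) = 1/(4 + 65) = 1/69 ≈ 0.014493)
-153 + o(-12)*Q = -153 - 5*1/69 = -153 - 5/69 = -10562/69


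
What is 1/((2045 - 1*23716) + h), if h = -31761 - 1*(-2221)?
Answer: -1/51211 ≈ -1.9527e-5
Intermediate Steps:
h = -29540 (h = -31761 + 2221 = -29540)
1/((2045 - 1*23716) + h) = 1/((2045 - 1*23716) - 29540) = 1/((2045 - 23716) - 29540) = 1/(-21671 - 29540) = 1/(-51211) = -1/51211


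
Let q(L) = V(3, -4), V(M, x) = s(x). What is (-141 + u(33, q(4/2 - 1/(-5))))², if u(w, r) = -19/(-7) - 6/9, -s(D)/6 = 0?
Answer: 8514724/441 ≈ 19308.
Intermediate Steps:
s(D) = 0 (s(D) = -6*0 = 0)
V(M, x) = 0
q(L) = 0
u(w, r) = 43/21 (u(w, r) = -19*(-⅐) - 6*⅑ = 19/7 - ⅔ = 43/21)
(-141 + u(33, q(4/2 - 1/(-5))))² = (-141 + 43/21)² = (-2918/21)² = 8514724/441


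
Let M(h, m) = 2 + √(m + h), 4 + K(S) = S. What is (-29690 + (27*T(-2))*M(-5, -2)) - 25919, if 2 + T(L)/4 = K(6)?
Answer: -55609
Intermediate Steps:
K(S) = -4 + S
T(L) = 0 (T(L) = -8 + 4*(-4 + 6) = -8 + 4*2 = -8 + 8 = 0)
M(h, m) = 2 + √(h + m)
(-29690 + (27*T(-2))*M(-5, -2)) - 25919 = (-29690 + (27*0)*(2 + √(-5 - 2))) - 25919 = (-29690 + 0*(2 + √(-7))) - 25919 = (-29690 + 0*(2 + I*√7)) - 25919 = (-29690 + 0) - 25919 = -29690 - 25919 = -55609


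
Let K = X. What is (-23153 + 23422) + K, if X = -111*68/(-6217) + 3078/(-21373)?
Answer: 35885815607/132875941 ≈ 270.07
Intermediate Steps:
X = 142187478/132875941 (X = -7548*(-1/6217) + 3078*(-1/21373) = 7548/6217 - 3078/21373 = 142187478/132875941 ≈ 1.0701)
K = 142187478/132875941 ≈ 1.0701
(-23153 + 23422) + K = (-23153 + 23422) + 142187478/132875941 = 269 + 142187478/132875941 = 35885815607/132875941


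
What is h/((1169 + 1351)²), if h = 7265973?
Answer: 2421991/2116800 ≈ 1.1442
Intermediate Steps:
h/((1169 + 1351)²) = 7265973/((1169 + 1351)²) = 7265973/(2520²) = 7265973/6350400 = 7265973*(1/6350400) = 2421991/2116800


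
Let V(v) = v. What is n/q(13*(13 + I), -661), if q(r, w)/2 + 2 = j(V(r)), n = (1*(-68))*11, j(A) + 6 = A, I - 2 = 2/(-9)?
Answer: -3366/1657 ≈ -2.0314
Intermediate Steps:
I = 16/9 (I = 2 + 2/(-9) = 2 + 2*(-⅑) = 2 - 2/9 = 16/9 ≈ 1.7778)
j(A) = -6 + A
n = -748 (n = -68*11 = -748)
q(r, w) = -16 + 2*r (q(r, w) = -4 + 2*(-6 + r) = -4 + (-12 + 2*r) = -16 + 2*r)
n/q(13*(13 + I), -661) = -748/(-16 + 2*(13*(13 + 16/9))) = -748/(-16 + 2*(13*(133/9))) = -748/(-16 + 2*(1729/9)) = -748/(-16 + 3458/9) = -748/3314/9 = -748*9/3314 = -3366/1657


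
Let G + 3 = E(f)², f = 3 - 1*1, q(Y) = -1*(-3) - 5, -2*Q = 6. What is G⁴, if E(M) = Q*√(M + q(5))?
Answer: 81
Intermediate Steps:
Q = -3 (Q = -½*6 = -3)
q(Y) = -2 (q(Y) = 3 - 5 = -2)
f = 2 (f = 3 - 1 = 2)
E(M) = -3*√(-2 + M) (E(M) = -3*√(M - 2) = -3*√(-2 + M))
G = -3 (G = -3 + (-3*√(-2 + 2))² = -3 + (-3*√0)² = -3 + (-3*0)² = -3 + 0² = -3 + 0 = -3)
G⁴ = (-3)⁴ = 81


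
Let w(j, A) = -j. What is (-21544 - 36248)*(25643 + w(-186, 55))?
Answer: -1492709568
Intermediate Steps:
(-21544 - 36248)*(25643 + w(-186, 55)) = (-21544 - 36248)*(25643 - 1*(-186)) = -57792*(25643 + 186) = -57792*25829 = -1492709568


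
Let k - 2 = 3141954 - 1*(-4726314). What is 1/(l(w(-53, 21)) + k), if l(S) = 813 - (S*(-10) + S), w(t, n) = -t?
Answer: 1/7869560 ≈ 1.2707e-7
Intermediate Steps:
k = 7868270 (k = 2 + (3141954 - 1*(-4726314)) = 2 + (3141954 + 4726314) = 2 + 7868268 = 7868270)
l(S) = 813 + 9*S (l(S) = 813 - (-10*S + S) = 813 - (-9)*S = 813 + 9*S)
1/(l(w(-53, 21)) + k) = 1/((813 + 9*(-1*(-53))) + 7868270) = 1/((813 + 9*53) + 7868270) = 1/((813 + 477) + 7868270) = 1/(1290 + 7868270) = 1/7869560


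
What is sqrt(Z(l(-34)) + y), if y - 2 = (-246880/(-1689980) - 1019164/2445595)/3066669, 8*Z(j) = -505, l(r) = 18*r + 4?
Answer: I*sqrt(6334993617251002995582085998903170)/10180372155707220 ≈ 7.8182*I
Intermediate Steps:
l(r) = 4 + 18*r
Z(j) = -505/8 (Z(j) = (1/8)*(-505) = -505/8)
y = 1267456277455634734/633728166692774445 (y = 2 + (-246880/(-1689980) - 1019164/2445595)/3066669 = 2 + (-246880*(-1/1689980) - 1019164*1/2445595)*(1/3066669) = 2 + (12344/84499 - 1019164/2445595)*(1/3066669) = 2 - 55929914156/206650331905*1/3066669 = 2 - 55929914156/633728166692774445 = 1267456277455634734/633728166692774445 ≈ 2.0000)
sqrt(Z(l(-34)) + y) = sqrt(-505/8 + 1267456277455634734/633728166692774445) = sqrt(-309893073960206016853/5069825333542195560) = I*sqrt(6334993617251002995582085998903170)/10180372155707220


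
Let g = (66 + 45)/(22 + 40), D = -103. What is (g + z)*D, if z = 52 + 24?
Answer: -496769/62 ≈ -8012.4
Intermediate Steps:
z = 76
g = 111/62 ≈ 1.7903
(g + z)*D = (111/62 + 76)*(-103) = (4823/62)*(-103) = -496769/62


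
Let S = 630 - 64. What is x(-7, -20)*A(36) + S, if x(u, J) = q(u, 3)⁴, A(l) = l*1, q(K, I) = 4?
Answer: 9782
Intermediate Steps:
A(l) = l
x(u, J) = 256 (x(u, J) = 4⁴ = 256)
S = 566
x(-7, -20)*A(36) + S = 256*36 + 566 = 9216 + 566 = 9782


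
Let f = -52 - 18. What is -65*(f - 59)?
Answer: 8385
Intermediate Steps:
f = -70
-65*(f - 59) = -65*(-70 - 59) = -65*(-129) = 8385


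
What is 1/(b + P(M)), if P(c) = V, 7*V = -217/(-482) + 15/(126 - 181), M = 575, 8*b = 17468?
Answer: 18557/40519680 ≈ 0.00045798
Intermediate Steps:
b = 4367/2 (b = (1/8)*17468 = 4367/2 ≈ 2183.5)
V = 941/37114 (V = (-217/(-482) + 15/(126 - 181))/7 = (-217*(-1/482) + 15/(-55))/7 = (217/482 + 15*(-1/55))/7 = (217/482 - 3/11)/7 = (1/7)*(941/5302) = 941/37114 ≈ 0.025354)
P(c) = 941/37114
1/(b + P(M)) = 1/(4367/2 + 941/37114) = 1/(40519680/18557) = 18557/40519680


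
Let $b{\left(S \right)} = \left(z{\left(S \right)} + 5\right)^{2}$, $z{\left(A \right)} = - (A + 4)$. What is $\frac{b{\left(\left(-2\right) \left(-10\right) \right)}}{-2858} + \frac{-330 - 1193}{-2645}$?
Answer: $\frac{3397889}{7559410} \approx 0.44949$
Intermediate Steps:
$z{\left(A \right)} = -4 - A$ ($z{\left(A \right)} = - (4 + A) = -4 - A$)
$b{\left(S \right)} = \left(1 - S\right)^{2}$ ($b{\left(S \right)} = \left(\left(-4 - S\right) + 5\right)^{2} = \left(1 - S\right)^{2}$)
$\frac{b{\left(\left(-2\right) \left(-10\right) \right)}}{-2858} + \frac{-330 - 1193}{-2645} = \frac{\left(-1 - -20\right)^{2}}{-2858} + \frac{-330 - 1193}{-2645} = \left(-1 + 20\right)^{2} \left(- \frac{1}{2858}\right) - - \frac{1523}{2645} = 19^{2} \left(- \frac{1}{2858}\right) + \frac{1523}{2645} = 361 \left(- \frac{1}{2858}\right) + \frac{1523}{2645} = - \frac{361}{2858} + \frac{1523}{2645} = \frac{3397889}{7559410}$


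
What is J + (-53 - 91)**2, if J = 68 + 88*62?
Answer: 26260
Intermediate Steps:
J = 5524 (J = 68 + 5456 = 5524)
J + (-53 - 91)**2 = 5524 + (-53 - 91)**2 = 5524 + (-144)**2 = 5524 + 20736 = 26260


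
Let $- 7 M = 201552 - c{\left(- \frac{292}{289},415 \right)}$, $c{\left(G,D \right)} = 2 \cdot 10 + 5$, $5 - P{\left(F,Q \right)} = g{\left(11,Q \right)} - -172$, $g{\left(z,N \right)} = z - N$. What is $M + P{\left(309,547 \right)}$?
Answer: $- \frac{198944}{7} \approx -28421.0$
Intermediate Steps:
$P{\left(F,Q \right)} = -178 + Q$ ($P{\left(F,Q \right)} = 5 - \left(\left(11 - Q\right) - -172\right) = 5 - \left(\left(11 - Q\right) + 172\right) = 5 - \left(183 - Q\right) = 5 + \left(-183 + Q\right) = -178 + Q$)
$c{\left(G,D \right)} = 25$ ($c{\left(G,D \right)} = 20 + 5 = 25$)
$M = - \frac{201527}{7}$ ($M = - \frac{201552 - 25}{7} = \left(- \frac{1}{7}\right) 201527 = - \frac{201527}{7} \approx -28790.0$)
$M + P{\left(309,547 \right)} = - \frac{201527}{7} + \left(-178 + 547\right) = - \frac{201527}{7} + 369 = - \frac{198944}{7}$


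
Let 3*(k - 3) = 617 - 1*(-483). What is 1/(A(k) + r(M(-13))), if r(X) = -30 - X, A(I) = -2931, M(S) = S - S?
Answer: -1/2961 ≈ -0.00033772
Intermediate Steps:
M(S) = 0
k = 1109/3 (k = 3 + (617 - 1*(-483))/3 = 3 + (617 + 483)/3 = 3 + (⅓)*1100 = 3 + 1100/3 = 1109/3 ≈ 369.67)
1/(A(k) + r(M(-13))) = 1/(-2931 + (-30 - 1*0)) = 1/(-2931 + (-30 + 0)) = 1/(-2931 - 30) = 1/(-2961) = -1/2961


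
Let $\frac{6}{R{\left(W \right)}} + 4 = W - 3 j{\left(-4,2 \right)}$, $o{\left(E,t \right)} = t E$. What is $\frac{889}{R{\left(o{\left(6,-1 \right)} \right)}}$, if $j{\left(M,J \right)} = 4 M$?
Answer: $\frac{16891}{3} \approx 5630.3$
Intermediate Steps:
$o{\left(E,t \right)} = E t$
$R{\left(W \right)} = \frac{6}{44 + W}$ ($R{\left(W \right)} = \frac{6}{-4 + \left(W - 3 \cdot 4 \left(-4\right)\right)} = \frac{6}{-4 + \left(W - -48\right)} = \frac{6}{-4 + \left(W + 48\right)} = \frac{6}{-4 + \left(48 + W\right)} = \frac{6}{44 + W}$)
$\frac{889}{R{\left(o{\left(6,-1 \right)} \right)}} = \frac{889}{6 \frac{1}{44 + 6 \left(-1\right)}} = \frac{889}{6 \frac{1}{44 - 6}} = \frac{889}{6 \cdot \frac{1}{38}} = \frac{889}{\frac{3}{19}} = 889 \cdot \frac{19}{3} = \frac{16891}{3}$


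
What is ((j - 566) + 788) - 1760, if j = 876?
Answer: -662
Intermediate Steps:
((j - 566) + 788) - 1760 = ((876 - 566) + 788) - 1760 = (310 + 788) - 1760 = 1098 - 1760 = -662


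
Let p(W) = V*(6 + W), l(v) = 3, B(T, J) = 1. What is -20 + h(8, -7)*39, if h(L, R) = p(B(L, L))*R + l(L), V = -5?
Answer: 9652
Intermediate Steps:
p(W) = -30 - 5*W (p(W) = -5*(6 + W) = -30 - 5*W)
h(L, R) = 3 - 35*R (h(L, R) = (-30 - 5*1)*R + 3 = (-30 - 5)*R + 3 = -35*R + 3 = 3 - 35*R)
-20 + h(8, -7)*39 = -20 + (3 - 35*(-7))*39 = -20 + (3 + 245)*39 = -20 + 248*39 = -20 + 9672 = 9652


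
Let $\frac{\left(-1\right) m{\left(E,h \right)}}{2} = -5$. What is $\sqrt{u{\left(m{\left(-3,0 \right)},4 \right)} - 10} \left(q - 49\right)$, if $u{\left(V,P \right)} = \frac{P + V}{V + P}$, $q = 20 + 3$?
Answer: $- 78 i \approx - 78.0 i$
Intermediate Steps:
$m{\left(E,h \right)} = 10$ ($m{\left(E,h \right)} = \left(-2\right) \left(-5\right) = 10$)
$q = 23$
$u{\left(V,P \right)} = 1$ ($u{\left(V,P \right)} = \frac{P + V}{P + V} = 1$)
$\sqrt{u{\left(m{\left(-3,0 \right)},4 \right)} - 10} \left(q - 49\right) = \sqrt{1 - 10} \left(23 - 49\right) = \sqrt{-9} \left(-26\right) = 3 i \left(-26\right) = - 78 i$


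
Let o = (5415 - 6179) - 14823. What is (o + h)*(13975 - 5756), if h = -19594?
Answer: -289152639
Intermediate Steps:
o = -15587 (o = -764 - 14823 = -15587)
(o + h)*(13975 - 5756) = (-15587 - 19594)*(13975 - 5756) = -35181*8219 = -289152639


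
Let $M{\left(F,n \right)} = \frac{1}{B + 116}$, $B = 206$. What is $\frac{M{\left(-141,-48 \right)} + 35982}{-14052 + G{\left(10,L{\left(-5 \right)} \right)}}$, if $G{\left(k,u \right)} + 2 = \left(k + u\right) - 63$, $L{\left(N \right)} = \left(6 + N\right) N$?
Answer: $- \frac{11586205}{4544064} \approx -2.5497$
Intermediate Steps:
$M{\left(F,n \right)} = \frac{1}{322}$ ($M{\left(F,n \right)} = \frac{1}{206 + 116} = \frac{1}{322}$)
$L{\left(N \right)} = N \left(6 + N\right)$
$G{\left(k,u \right)} = -65 + k + u$ ($G{\left(k,u \right)} = -2 - \left(63 - k - u\right) = -2 + \left(-63 + k + u\right) = -65 + k + u$)
$\frac{M{\left(-141,-48 \right)} + 35982}{-14052 + G{\left(10,L{\left(-5 \right)} \right)}} = \frac{\frac{1}{322} + 35982}{-14052 - \left(55 + 5 \left(6 - 5\right)\right)} = \frac{11586205}{322 \left(-14052 - 60\right)} = \frac{11586205}{322 \left(-14112\right)} = \frac{11586205}{322} \left(- \frac{1}{14112}\right) = - \frac{11586205}{4544064}$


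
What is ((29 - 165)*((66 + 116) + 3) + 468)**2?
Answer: 609694864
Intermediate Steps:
((29 - 165)*((66 + 116) + 3) + 468)**2 = (-136*(182 + 3) + 468)**2 = (-136*185 + 468)**2 = (-25160 + 468)**2 = (-24692)**2 = 609694864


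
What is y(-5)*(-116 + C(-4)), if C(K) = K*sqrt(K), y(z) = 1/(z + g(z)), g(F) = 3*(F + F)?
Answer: 116/35 + 8*I/35 ≈ 3.3143 + 0.22857*I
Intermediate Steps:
g(F) = 6*F (g(F) = 3*(2*F) = 6*F)
y(z) = 1/(7*z) (y(z) = 1/(z + 6*z) = 1/(7*z))
C(K) = K**(3/2)
y(-5)*(-116 + C(-4)) = ((1/7)/(-5))*(-116 + (-4)**(3/2)) = ((1/7)*(-1/5))*(-116 - 8*I) = -(-116 - 8*I)/35 = 116/35 + 8*I/35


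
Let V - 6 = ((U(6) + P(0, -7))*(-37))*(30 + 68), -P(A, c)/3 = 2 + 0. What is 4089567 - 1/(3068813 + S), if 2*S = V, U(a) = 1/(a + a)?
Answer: 151127965044993/36954515 ≈ 4.0896e+6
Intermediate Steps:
U(a) = 1/(2*a)
P(A, c) = -6 (P(A, c) = -3*(2 + 0) = -3*2 = -6)
V = 128759/6 (V = 6 + (((½)/6 - 6)*(-37))*(30 + 68) = 6 + (((½)*(⅙) - 6)*(-37))*98 = 6 + ((1/12 - 6)*(-37))*98 = 6 - 71/12*(-37)*98 = 6 + (2627/12)*98 = 6 + 128723/6 = 128759/6 ≈ 21460.)
S = 128759/12 (S = (½)*(128759/6) = 128759/12 ≈ 10730.)
4089567 - 1/(3068813 + S) = 4089567 - 1/(3068813 + 128759/12) = 4089567 - 1/36954515/12 = 4089567 - 1*12/36954515 = 4089567 - 12/36954515 = 151127965044993/36954515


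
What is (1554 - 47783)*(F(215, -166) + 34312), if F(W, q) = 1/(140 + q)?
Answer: -41241399419/26 ≈ -1.5862e+9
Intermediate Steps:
(1554 - 47783)*(F(215, -166) + 34312) = (1554 - 47783)*(1/(140 - 166) + 34312) = -46229*(1/(-26) + 34312) = -46229*(-1/26 + 34312) = -46229*892111/26 = -41241399419/26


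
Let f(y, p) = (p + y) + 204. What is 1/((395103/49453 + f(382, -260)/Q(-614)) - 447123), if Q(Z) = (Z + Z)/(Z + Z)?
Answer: -49453/22095056938 ≈ -2.2382e-6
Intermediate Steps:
Q(Z) = 1 (Q(Z) = (2*Z)/((2*Z)) = (2*Z)*(1/(2*Z)) = 1)
f(y, p) = 204 + p + y
1/((395103/49453 + f(382, -260)/Q(-614)) - 447123) = 1/((395103/49453 + (204 - 260 + 382)/1) - 447123) = 1/((395103*(1/49453) + 326*1) - 447123) = 1/((395103/49453 + 326) - 447123) = 1/(16516781/49453 - 447123) = 1/(-22095056938/49453) = -49453/22095056938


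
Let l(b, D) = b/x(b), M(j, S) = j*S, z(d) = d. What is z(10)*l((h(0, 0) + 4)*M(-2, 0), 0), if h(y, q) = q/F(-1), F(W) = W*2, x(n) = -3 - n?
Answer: 0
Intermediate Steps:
F(W) = 2*W
h(y, q) = -q/2 (h(y, q) = q/((2*(-1))) = q/(-2) = q*(-½) = -q/2)
M(j, S) = S*j
l(b, D) = b/(-3 - b)
z(10)*l((h(0, 0) + 4)*M(-2, 0), 0) = 10*(-(-½*0 + 4)*(0*(-2))/(3 + (-½*0 + 4)*(0*(-2)))) = 10*(-(0 + 4)*0/(3 + (0 + 4)*0)) = 10*(-4*0/(3 + 4*0)) = 10*(-1*0/(3 + 0)) = 10*(-1*0/3) = 10*(-1*0*⅓) = 10*0 = 0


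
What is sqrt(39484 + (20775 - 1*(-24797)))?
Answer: 8*sqrt(1329) ≈ 291.64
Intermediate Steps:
sqrt(39484 + (20775 - 1*(-24797))) = sqrt(39484 + (20775 + 24797)) = sqrt(39484 + 45572) = sqrt(85056) = 8*sqrt(1329)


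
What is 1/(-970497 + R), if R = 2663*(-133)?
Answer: -1/1324676 ≈ -7.5490e-7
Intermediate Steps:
R = -354179
1/(-970497 + R) = 1/(-970497 - 354179) = 1/(-1324676) = -1/1324676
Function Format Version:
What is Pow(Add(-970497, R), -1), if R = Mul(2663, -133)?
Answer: Rational(-1, 1324676) ≈ -7.5490e-7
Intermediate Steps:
R = -354179
Pow(Add(-970497, R), -1) = Pow(Add(-970497, -354179), -1) = Pow(-1324676, -1) = Rational(-1, 1324676)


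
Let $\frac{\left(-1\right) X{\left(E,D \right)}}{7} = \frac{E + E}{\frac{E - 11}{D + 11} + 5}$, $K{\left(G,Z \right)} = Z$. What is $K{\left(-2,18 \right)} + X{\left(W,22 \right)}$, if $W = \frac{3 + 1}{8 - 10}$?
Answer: $\frac{915}{38} \approx 24.079$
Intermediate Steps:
$W = -2$ ($W = \frac{4}{-2} = 4 \left(- \frac{1}{2}\right) = -2$)
$X{\left(E,D \right)} = - \frac{14 E}{5 + \frac{-11 + E}{11 + D}}$ ($X{\left(E,D \right)} = - 7 \frac{E + E}{\frac{E - 11}{D + 11} + 5} = - 7 \frac{2 E}{\frac{-11 + E}{11 + D} + 5} = - 7 \frac{2 E}{5 + \frac{-11 + E}{11 + D}} = - \frac{14 E}{5 + \frac{-11 + E}{11 + D}}$)
$K{\left(-2,18 \right)} + X{\left(W,22 \right)} = 18 - - \frac{28 \left(11 + 22\right)}{44 - 2 + 5 \cdot 22} = 18 - \left(-28\right) \frac{1}{44 - 2 + 110} \cdot 33 = 18 - \left(-28\right) \frac{1}{152} \cdot 33 = 18 + \frac{231}{38} = \frac{915}{38}$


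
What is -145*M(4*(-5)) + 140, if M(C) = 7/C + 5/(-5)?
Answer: 1343/4 ≈ 335.75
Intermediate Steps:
M(C) = -1 + 7/C (M(C) = 7/C + 5*(-⅕) = 7/C - 1 = -1 + 7/C)
-145*M(4*(-5)) + 140 = -145*(7 - 4*(-5))/(4*(-5)) + 140 = -145*(7 - 1*(-20))/(-20) + 140 = -(-29)*(7 + 20)/4 + 140 = -(-29)*27/4 + 140 = -145*(-27/20) + 140 = 783/4 + 140 = 1343/4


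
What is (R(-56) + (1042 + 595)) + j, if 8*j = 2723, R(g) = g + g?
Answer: 14923/8 ≈ 1865.4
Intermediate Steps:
R(g) = 2*g
j = 2723/8 (j = (1/8)*2723 = 2723/8 ≈ 340.38)
(R(-56) + (1042 + 595)) + j = (2*(-56) + (1042 + 595)) + 2723/8 = (-112 + 1637) + 2723/8 = 1525 + 2723/8 = 14923/8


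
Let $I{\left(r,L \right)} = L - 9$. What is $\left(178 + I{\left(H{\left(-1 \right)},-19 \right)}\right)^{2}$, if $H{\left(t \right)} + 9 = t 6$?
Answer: $22500$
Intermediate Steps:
$H{\left(t \right)} = -9 + 6 t$ ($H{\left(t \right)} = -9 + t 6 = -9 + 6 t$)
$I{\left(r,L \right)} = -9 + L$
$\left(178 + I{\left(H{\left(-1 \right)},-19 \right)}\right)^{2} = \left(178 - 28\right)^{2} = 150^{2} = 22500$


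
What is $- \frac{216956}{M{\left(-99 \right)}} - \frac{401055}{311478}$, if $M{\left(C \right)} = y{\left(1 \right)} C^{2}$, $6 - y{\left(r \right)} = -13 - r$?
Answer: $- \frac{12182651839}{5087993130} \approx -2.3944$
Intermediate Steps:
$y{\left(r \right)} = 19 + r$ ($y{\left(r \right)} = 6 - \left(-13 - r\right) = 6 + \left(13 + r\right) = 19 + r$)
$M{\left(C \right)} = 20 C^{2}$ ($M{\left(C \right)} = \left(19 + 1\right) C^{2} = 20 C^{2}$)
$- \frac{216956}{M{\left(-99 \right)}} - \frac{401055}{311478} = - \frac{216956}{20 \left(-99\right)^{2}} - \frac{401055}{311478} = - \frac{216956}{20 \cdot 9801} - \frac{133685}{103826} = - \frac{216956}{196020} - \frac{133685}{103826} = \left(-216956\right) \frac{1}{196020} - \frac{133685}{103826} = - \frac{54239}{49005} - \frac{133685}{103826} = - \frac{12182651839}{5087993130}$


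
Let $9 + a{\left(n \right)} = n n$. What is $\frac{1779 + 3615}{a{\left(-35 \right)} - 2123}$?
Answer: $- \frac{5394}{907} \approx -5.9471$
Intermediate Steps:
$a{\left(n \right)} = -9 + n^{2}$ ($a{\left(n \right)} = -9 + n n = -9 + n^{2}$)
$\frac{1779 + 3615}{a{\left(-35 \right)} - 2123} = \frac{1779 + 3615}{\left(-9 + \left(-35\right)^{2}\right) - 2123} = \frac{5394}{\left(-9 + 1225\right) - 2123} = \frac{5394}{1216 - 2123} = \frac{5394}{-907} = 5394 \left(- \frac{1}{907}\right) = - \frac{5394}{907}$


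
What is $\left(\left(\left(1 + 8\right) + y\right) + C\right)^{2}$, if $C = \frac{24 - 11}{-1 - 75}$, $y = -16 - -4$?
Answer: $\frac{58081}{5776} \approx 10.056$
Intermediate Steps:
$y = -12$ ($y = -16 + 4 = -12$)
$C = - \frac{13}{76}$ ($C = \frac{13}{-76} = 13 \left(- \frac{1}{76}\right) = - \frac{13}{76} \approx -0.17105$)
$\left(\left(\left(1 + 8\right) + y\right) + C\right)^{2} = \left(\left(\left(1 + 8\right) - 12\right) - \frac{13}{76}\right)^{2} = \left(\left(9 - 12\right) - \frac{13}{76}\right)^{2} = \left(-3 - \frac{13}{76}\right)^{2} = \left(- \frac{241}{76}\right)^{2} = \frac{58081}{5776}$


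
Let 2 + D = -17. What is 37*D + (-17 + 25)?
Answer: -695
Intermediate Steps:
D = -19 (D = -2 - 17 = -19)
37*D + (-17 + 25) = 37*(-19) + (-17 + 25) = -703 + 8 = -695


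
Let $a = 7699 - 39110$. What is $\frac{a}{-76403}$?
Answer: $\frac{31411}{76403} \approx 0.41112$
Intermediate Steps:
$a = -31411$
$\frac{a}{-76403} = - \frac{31411}{-76403} = \left(-31411\right) \left(- \frac{1}{76403}\right) = \frac{31411}{76403}$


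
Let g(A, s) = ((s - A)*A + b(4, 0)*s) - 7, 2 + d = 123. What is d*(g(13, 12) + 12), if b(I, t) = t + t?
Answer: -968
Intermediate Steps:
d = 121 (d = -2 + 123 = 121)
b(I, t) = 2*t
g(A, s) = -7 + A*(s - A) (g(A, s) = ((s - A)*A + (2*0)*s) - 7 = (A*(s - A) + 0*s) - 7 = (A*(s - A) + 0) - 7 = A*(s - A) - 7 = -7 + A*(s - A))
d*(g(13, 12) + 12) = 121*((-7 - 1*13**2 + 13*12) + 12) = 121*((-7 - 1*169 + 156) + 12) = 121*((-7 - 169 + 156) + 12) = 121*(-20 + 12) = 121*(-8) = -968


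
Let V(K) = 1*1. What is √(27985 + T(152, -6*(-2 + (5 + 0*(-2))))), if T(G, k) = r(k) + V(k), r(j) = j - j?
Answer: √27986 ≈ 167.29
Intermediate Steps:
r(j) = 0
V(K) = 1
T(G, k) = 1 (T(G, k) = 0 + 1 = 1)
√(27985 + T(152, -6*(-2 + (5 + 0*(-2))))) = √(27985 + 1) = √27986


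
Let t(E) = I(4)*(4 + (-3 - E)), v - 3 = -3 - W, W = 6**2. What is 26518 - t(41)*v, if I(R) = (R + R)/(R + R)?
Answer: 25078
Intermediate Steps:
W = 36
I(R) = 1 (I(R) = (2*R)/((2*R)) = (2*R)*(1/(2*R)) = 1)
v = -36 (v = 3 + (-3 - 1*36) = 3 + (-3 - 36) = 3 - 39 = -36)
t(E) = 1 - E (t(E) = 1*(4 + (-3 - E)) = 1*(1 - E) = 1 - E)
26518 - t(41)*v = 26518 - (1 - 1*41)*(-36) = 26518 - (1 - 41)*(-36) = 26518 - (-40)*(-36) = 26518 - 1*1440 = 26518 - 1440 = 25078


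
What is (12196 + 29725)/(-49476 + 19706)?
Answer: -41921/29770 ≈ -1.4082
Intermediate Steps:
(12196 + 29725)/(-49476 + 19706) = 41921/(-29770) = 41921*(-1/29770) = -41921/29770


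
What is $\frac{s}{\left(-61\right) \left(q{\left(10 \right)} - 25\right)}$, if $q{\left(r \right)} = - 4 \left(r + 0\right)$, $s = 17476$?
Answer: $\frac{17476}{3965} \approx 4.4076$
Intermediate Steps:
$q{\left(r \right)} = - 4 r$
$\frac{s}{\left(-61\right) \left(q{\left(10 \right)} - 25\right)} = \frac{17476}{\left(-61\right) \left(\left(-4\right) 10 - 25\right)} = \frac{17476}{\left(-61\right) \left(-40 - 25\right)} = \frac{17476}{\left(-61\right) \left(-65\right)} = \frac{17476}{3965}$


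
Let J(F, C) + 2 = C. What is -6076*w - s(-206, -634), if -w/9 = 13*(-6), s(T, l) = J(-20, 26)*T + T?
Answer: -4260202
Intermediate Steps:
J(F, C) = -2 + C
s(T, l) = 25*T (s(T, l) = (-2 + 26)*T + T = 24*T + T = 25*T)
w = 702 (w = -117*(-6) = -9*(-78) = 702)
-6076*w - s(-206, -634) = -6076*702 - 25*(-206) = -4265352 - 1*(-5150) = -4265352 + 5150 = -4260202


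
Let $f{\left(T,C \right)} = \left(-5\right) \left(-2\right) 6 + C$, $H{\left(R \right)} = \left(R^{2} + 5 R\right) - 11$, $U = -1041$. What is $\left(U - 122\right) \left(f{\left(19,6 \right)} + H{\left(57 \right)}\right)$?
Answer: $-4174007$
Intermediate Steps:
$H{\left(R \right)} = -11 + R^{2} + 5 R$
$f{\left(T,C \right)} = 60 + C$ ($f{\left(T,C \right)} = 10 \cdot 6 + C = 60 + C$)
$\left(U - 122\right) \left(f{\left(19,6 \right)} + H{\left(57 \right)}\right) = \left(-1041 - 122\right) \left(\left(60 + 6\right) + \left(-11 + 57^{2} + 5 \cdot 57\right)\right) = - 1163 \left(66 + \left(-11 + 3249 + 285\right)\right) = - 1163 \left(66 + 3523\right) = \left(-1163\right) 3589 = -4174007$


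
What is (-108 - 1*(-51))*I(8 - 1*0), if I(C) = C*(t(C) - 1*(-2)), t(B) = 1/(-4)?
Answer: -798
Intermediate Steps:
t(B) = -¼
I(C) = 7*C/4 (I(C) = C*(-¼ - 1*(-2)) = C*(-¼ + 2) = C*(7/4) = 7*C/4)
(-108 - 1*(-51))*I(8 - 1*0) = (-108 - 1*(-51))*(7*(8 - 1*0)/4) = (-108 + 51)*(7*(8 + 0)/4) = -399*8/4 = -57*14 = -798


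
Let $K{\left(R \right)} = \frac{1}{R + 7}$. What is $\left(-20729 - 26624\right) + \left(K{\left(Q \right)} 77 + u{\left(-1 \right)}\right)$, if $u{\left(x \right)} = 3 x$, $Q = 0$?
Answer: $-47345$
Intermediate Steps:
$K{\left(R \right)} = \frac{1}{7 + R}$
$\left(-20729 - 26624\right) + \left(K{\left(Q \right)} 77 + u{\left(-1 \right)}\right) = \left(-20729 - 26624\right) + \left(\frac{1}{7 + 0} \cdot 77 + 3 \left(-1\right)\right) = -47353 - \left(3 - \frac{1}{7} \cdot 77\right) = -47353 + \left(\frac{1}{7} \cdot 77 - 3\right) = -47353 + \left(11 - 3\right) = -47353 + 8 = -47345$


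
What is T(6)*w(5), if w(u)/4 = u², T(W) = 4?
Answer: 400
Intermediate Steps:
w(u) = 4*u²
T(6)*w(5) = 4*(4*5²) = 4*(4*25) = 4*100 = 400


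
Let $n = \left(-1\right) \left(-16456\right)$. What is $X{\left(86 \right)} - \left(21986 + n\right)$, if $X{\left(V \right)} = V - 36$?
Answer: $-38392$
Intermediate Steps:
$X{\left(V \right)} = -36 + V$
$n = 16456$
$X{\left(86 \right)} - \left(21986 + n\right) = \left(-36 + 86\right) - \left(21986 + 16456\right) = 50 - 38442 = -38392$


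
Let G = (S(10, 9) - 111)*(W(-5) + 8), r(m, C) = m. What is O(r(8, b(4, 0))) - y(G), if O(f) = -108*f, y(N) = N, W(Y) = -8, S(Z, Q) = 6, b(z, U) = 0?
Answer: -864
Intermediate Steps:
G = 0 (G = (6 - 111)*(-8 + 8) = -105*0 = 0)
O(r(8, b(4, 0))) - y(G) = -108*8 - 1*0 = -864 + 0 = -864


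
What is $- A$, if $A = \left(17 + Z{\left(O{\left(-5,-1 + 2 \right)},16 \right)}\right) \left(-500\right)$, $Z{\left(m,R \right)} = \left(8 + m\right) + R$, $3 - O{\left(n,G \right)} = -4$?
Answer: $24000$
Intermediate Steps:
$O{\left(n,G \right)} = 7$ ($O{\left(n,G \right)} = 3 - -4 = 3 + 4 = 7$)
$Z{\left(m,R \right)} = 8 + R + m$
$A = -24000$ ($A = \left(17 + \left(8 + 16 + 7\right)\right) \left(-500\right) = \left(17 + 31\right) \left(-500\right) = 48 \left(-500\right) = -24000$)
$- A = \left(-1\right) \left(-24000\right) = 24000$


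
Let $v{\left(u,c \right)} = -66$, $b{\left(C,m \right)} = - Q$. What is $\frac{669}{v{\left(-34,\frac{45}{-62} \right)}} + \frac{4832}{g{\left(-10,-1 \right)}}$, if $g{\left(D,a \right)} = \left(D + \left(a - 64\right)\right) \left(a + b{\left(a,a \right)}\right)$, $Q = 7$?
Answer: $- \frac{3437}{1650} \approx -2.083$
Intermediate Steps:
$b{\left(C,m \right)} = -7$ ($b{\left(C,m \right)} = \left(-1\right) 7 = -7$)
$g{\left(D,a \right)} = \left(-7 + a\right) \left(-64 + D + a\right)$ ($g{\left(D,a \right)} = \left(D + \left(a - 64\right)\right) \left(a - 7\right) = \left(D + \left(-64 + a\right)\right) \left(-7 + a\right) = \left(-64 + D + a\right) \left(-7 + a\right) = \left(-7 + a\right) \left(-64 + D + a\right)$)
$\frac{669}{v{\left(-34,\frac{45}{-62} \right)}} + \frac{4832}{g{\left(-10,-1 \right)}} = \frac{669}{-66} + \frac{4832}{448 + \left(-1\right)^{2} - -71 - -70 - -10} = 669 \left(- \frac{1}{66}\right) + \frac{4832}{448 + 1 + 71 + 70 + 10} = - \frac{223}{22} + \frac{4832}{600} = - \frac{223}{22} + 4832 \cdot \frac{1}{600} = - \frac{223}{22} + \frac{604}{75} = - \frac{3437}{1650}$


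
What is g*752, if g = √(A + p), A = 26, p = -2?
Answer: 1504*√6 ≈ 3684.0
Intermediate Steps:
g = 2*√6 (g = √(26 - 2) = √24 = 2*√6 ≈ 4.8990)
g*752 = (2*√6)*752 = 1504*√6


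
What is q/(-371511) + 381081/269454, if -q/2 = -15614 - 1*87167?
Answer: 4104108583/4766910714 ≈ 0.86096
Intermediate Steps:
q = 205562 (q = -2*(-15614 - 1*87167) = -2*(-15614 - 87167) = -2*(-102781) = 205562)
q/(-371511) + 381081/269454 = 205562/(-371511) + 381081/269454 = 205562*(-1/371511) + 381081*(1/269454) = -29366/53073 + 127027/89818 = 4104108583/4766910714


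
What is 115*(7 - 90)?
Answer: -9545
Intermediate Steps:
115*(7 - 90) = 115*(-83) = -9545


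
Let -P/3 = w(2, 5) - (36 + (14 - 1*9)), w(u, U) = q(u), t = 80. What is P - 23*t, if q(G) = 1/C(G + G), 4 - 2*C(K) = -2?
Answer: -1718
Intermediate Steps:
C(K) = 3 (C(K) = 2 - 1/2*(-2) = 2 + 1 = 3)
q(G) = 1/3
w(u, U) = 1/3
P = 122 (P = -3*(1/3 - (36 + (14 - 1*9))) = -3*(1/3 - (36 + (14 - 9))) = -3*(1/3 - (36 + 5)) = -3*(1/3 - 1*41) = -3*(1/3 - 41) = -3*(-122/3) = 122)
P - 23*t = 122 - 23*80 = 122 - 1840 = -1718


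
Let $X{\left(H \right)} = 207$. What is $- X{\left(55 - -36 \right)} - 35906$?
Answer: $-36113$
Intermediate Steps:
$- X{\left(55 - -36 \right)} - 35906 = \left(-1\right) 207 - 35906 = -207 - 35906 = -36113$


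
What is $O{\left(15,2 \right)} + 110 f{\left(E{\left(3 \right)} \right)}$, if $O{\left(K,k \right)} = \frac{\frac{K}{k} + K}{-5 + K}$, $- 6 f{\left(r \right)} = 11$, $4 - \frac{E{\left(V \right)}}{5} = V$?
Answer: $- \frac{2393}{12} \approx -199.42$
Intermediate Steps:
$E{\left(V \right)} = 20 - 5 V$
$f{\left(r \right)} = - \frac{11}{6}$ ($f{\left(r \right)} = \left(- \frac{1}{6}\right) 11 = - \frac{11}{6}$)
$O{\left(K,k \right)} = \frac{K + \frac{K}{k}}{-5 + K}$
$O{\left(15,2 \right)} + 110 f{\left(E{\left(3 \right)} \right)} = \frac{15 \left(1 + 2\right)}{2 \left(-5 + 15\right)} + 110 \left(- \frac{11}{6}\right) = 15 \cdot \frac{1}{2} \cdot \frac{1}{10} \cdot 3 - \frac{605}{3} = \frac{9}{4} - \frac{605}{3} = - \frac{2393}{12}$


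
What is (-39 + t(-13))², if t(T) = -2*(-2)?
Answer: 1225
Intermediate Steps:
t(T) = 4
(-39 + t(-13))² = (-39 + 4)² = (-35)² = 1225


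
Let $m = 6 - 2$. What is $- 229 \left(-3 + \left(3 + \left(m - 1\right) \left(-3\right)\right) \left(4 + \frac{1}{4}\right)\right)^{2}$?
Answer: $- \frac{744021}{4} \approx -1.8601 \cdot 10^{5}$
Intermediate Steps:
$m = 4$
$- 229 \left(-3 + \left(3 + \left(m - 1\right) \left(-3\right)\right) \left(4 + \frac{1}{4}\right)\right)^{2} = - 229 \left(-3 + \left(3 + \left(4 - 1\right) \left(-3\right)\right) \left(4 + \frac{1}{4}\right)\right)^{2} = - 229 \left(-3 + \left(3 + 3 \left(-3\right)\right) \left(4 + \frac{1}{4}\right)\right)^{2} = - 229 \left(-3 + \left(3 - 9\right) \frac{17}{4}\right)^{2} = - 229 \left(-3 - \frac{51}{2}\right)^{2} = - 229 \left(- \frac{57}{2}\right)^{2} = \left(-229\right) \frac{3249}{4} = - \frac{744021}{4}$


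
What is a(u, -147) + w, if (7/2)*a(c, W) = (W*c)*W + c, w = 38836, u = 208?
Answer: 9261612/7 ≈ 1.3231e+6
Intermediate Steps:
a(c, W) = 2*c/7 + 2*c*W²/7 (a(c, W) = 2*((W*c)*W + c)/7 = 2*(c*W² + c)/7 = 2*(c + c*W²)/7 = 2*c/7 + 2*c*W²/7)
a(u, -147) + w = (2/7)*208*(1 + (-147)²) + 38836 = (2/7)*208*(1 + 21609) + 38836 = (2/7)*208*21610 + 38836 = 8989760/7 + 38836 = 9261612/7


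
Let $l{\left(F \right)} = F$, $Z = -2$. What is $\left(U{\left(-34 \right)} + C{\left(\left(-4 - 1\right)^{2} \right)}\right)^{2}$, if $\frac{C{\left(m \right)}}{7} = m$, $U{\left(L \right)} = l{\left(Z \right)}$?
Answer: $29929$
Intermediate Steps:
$U{\left(L \right)} = -2$
$C{\left(m \right)} = 7 m$
$\left(U{\left(-34 \right)} + C{\left(\left(-4 - 1\right)^{2} \right)}\right)^{2} = \left(-2 + 7 \left(-4 - 1\right)^{2}\right)^{2} = \left(-2 + 7 \left(-5\right)^{2}\right)^{2} = \left(-2 + 7 \cdot 25\right)^{2} = \left(-2 + 175\right)^{2} = 173^{2} = 29929$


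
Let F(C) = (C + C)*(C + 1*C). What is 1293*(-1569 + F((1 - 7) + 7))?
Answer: -2023545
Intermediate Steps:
F(C) = 4*C**2 (F(C) = (2*C)*(C + C) = (2*C)*(2*C) = 4*C**2)
1293*(-1569 + F((1 - 7) + 7)) = 1293*(-1569 + 4*((1 - 7) + 7)**2) = 1293*(-1569 + 4*(-6 + 7)**2) = 1293*(-1569 + 4*1**2) = 1293*(-1569 + 4*1) = 1293*(-1569 + 4) = 1293*(-1565) = -2023545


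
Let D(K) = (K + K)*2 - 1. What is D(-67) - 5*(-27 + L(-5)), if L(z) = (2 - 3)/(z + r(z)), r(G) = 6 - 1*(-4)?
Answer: -133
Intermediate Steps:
r(G) = 10 (r(G) = 6 + 4 = 10)
L(z) = -1/(10 + z) (L(z) = (2 - 3)/(z + 10) = -1/(10 + z))
D(K) = -1 + 4*K (D(K) = (2*K)*2 - 1 = 4*K - 1 = -1 + 4*K)
D(-67) - 5*(-27 + L(-5)) = (-1 + 4*(-67)) - 5*(-27 - 1/(10 - 5)) = (-1 - 268) - 5*(-27 - 1/5) = -269 - 5*(-27 - 1*1/5) = -269 - 5*(-27 - 1/5) = -269 - 5*(-136/5) = -269 + 136 = -133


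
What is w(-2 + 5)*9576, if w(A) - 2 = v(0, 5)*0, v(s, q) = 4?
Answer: 19152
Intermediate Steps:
w(A) = 2 (w(A) = 2 + 4*0 = 2 + 0 = 2)
w(-2 + 5)*9576 = 2*9576 = 19152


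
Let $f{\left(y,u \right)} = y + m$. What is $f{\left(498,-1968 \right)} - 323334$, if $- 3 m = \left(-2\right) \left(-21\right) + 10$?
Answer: $- \frac{968560}{3} \approx -3.2285 \cdot 10^{5}$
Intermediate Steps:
$m = - \frac{52}{3}$ ($m = - \frac{\left(-2\right) \left(-21\right) + 10}{3} = - \frac{42 + 10}{3} = \left(- \frac{1}{3}\right) 52 = - \frac{52}{3} \approx -17.333$)
$f{\left(y,u \right)} = - \frac{52}{3} + y$ ($f{\left(y,u \right)} = y - \frac{52}{3} = - \frac{52}{3} + y$)
$f{\left(498,-1968 \right)} - 323334 = \left(- \frac{52}{3} + 498\right) - 323334 = \frac{1442}{3} - 323334 = - \frac{968560}{3}$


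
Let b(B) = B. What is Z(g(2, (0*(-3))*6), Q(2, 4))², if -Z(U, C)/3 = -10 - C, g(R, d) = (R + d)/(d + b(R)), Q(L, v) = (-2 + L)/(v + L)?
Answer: 900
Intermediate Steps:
Q(L, v) = (-2 + L)/(L + v)
g(R, d) = 1 (g(R, d) = (R + d)/(d + R) = (R + d)/(R + d) = 1)
Z(U, C) = 30 + 3*C (Z(U, C) = -3*(-10 - C) = 30 + 3*C)
Z(g(2, (0*(-3))*6), Q(2, 4))² = (30 + 3*((-2 + 2)/(2 + 4)))² = (30 + 3*(0/6))² = (30 + 3*((⅙)*0))² = (30 + 3*0)² = (30 + 0)² = 30² = 900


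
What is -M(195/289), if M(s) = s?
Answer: -195/289 ≈ -0.67474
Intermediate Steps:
-M(195/289) = -195/289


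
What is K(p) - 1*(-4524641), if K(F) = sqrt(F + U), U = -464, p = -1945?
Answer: 4524641 + I*sqrt(2409) ≈ 4.5246e+6 + 49.082*I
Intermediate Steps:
K(F) = sqrt(-464 + F) (K(F) = sqrt(F - 464) = sqrt(-464 + F))
K(p) - 1*(-4524641) = sqrt(-464 - 1945) - 1*(-4524641) = sqrt(-2409) + 4524641 = I*sqrt(2409) + 4524641 = 4524641 + I*sqrt(2409)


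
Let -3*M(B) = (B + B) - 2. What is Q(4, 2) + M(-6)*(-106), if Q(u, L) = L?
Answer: -1478/3 ≈ -492.67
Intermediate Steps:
M(B) = 2/3 - 2*B/3 (M(B) = -((B + B) - 2)/3 = -(2*B - 2)/3 = -(-2 + 2*B)/3 = 2/3 - 2*B/3)
Q(4, 2) + M(-6)*(-106) = 2 + (2/3 - 2/3*(-6))*(-106) = 2 + (2/3 + 4)*(-106) = 2 + (14/3)*(-106) = 2 - 1484/3 = -1478/3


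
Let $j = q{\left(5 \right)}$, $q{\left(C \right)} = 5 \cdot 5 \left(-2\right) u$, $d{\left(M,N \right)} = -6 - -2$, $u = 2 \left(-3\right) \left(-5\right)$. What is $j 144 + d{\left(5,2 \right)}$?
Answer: $-216004$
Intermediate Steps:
$u = 30$ ($u = \left(-6\right) \left(-5\right) = 30$)
$d{\left(M,N \right)} = -4$ ($d{\left(M,N \right)} = -6 + 2 = -4$)
$q{\left(C \right)} = -1500$ ($q{\left(C \right)} = 5 \cdot 5 \left(-2\right) 30 = 25 \left(-2\right) 30 = \left(-50\right) 30 = -1500$)
$j = -1500$
$j 144 + d{\left(5,2 \right)} = \left(-1500\right) 144 - 4 = -216000 - 4 = -216004$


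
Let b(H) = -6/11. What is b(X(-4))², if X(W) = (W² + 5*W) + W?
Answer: 36/121 ≈ 0.29752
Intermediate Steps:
X(W) = W² + 6*W
b(H) = -6/11 (b(H) = -6*1/11 = -6/11)
b(X(-4))² = (-6/11)² = 36/121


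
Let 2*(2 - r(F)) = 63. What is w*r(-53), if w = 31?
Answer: -1829/2 ≈ -914.50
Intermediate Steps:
r(F) = -59/2 (r(F) = 2 - ½*63 = 2 - 63/2 = -59/2)
w*r(-53) = 31*(-59/2) = -1829/2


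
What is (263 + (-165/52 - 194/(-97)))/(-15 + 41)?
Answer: 13615/1352 ≈ 10.070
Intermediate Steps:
(263 + (-165/52 - 194/(-97)))/(-15 + 41) = (263 + (-165*1/52 - 194*(-1/97)))/26 = (263 + (-165/52 + 2))*(1/26) = (263 - 61/52)*(1/26) = (13615/52)*(1/26) = 13615/1352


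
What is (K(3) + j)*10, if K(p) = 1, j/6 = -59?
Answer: -3530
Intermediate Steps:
j = -354 (j = 6*(-59) = -354)
(K(3) + j)*10 = (1 - 354)*10 = -353*10 = -3530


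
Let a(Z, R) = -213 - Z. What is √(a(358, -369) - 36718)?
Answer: 7*I*√761 ≈ 193.1*I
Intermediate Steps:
√(a(358, -369) - 36718) = √((-213 - 1*358) - 36718) = √((-213 - 358) - 36718) = √(-571 - 36718) = √(-37289) = 7*I*√761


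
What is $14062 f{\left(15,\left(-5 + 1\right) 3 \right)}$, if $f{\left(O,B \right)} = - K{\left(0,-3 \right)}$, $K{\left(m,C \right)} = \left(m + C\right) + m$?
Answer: $42186$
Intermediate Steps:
$K{\left(m,C \right)} = C + 2 m$ ($K{\left(m,C \right)} = \left(C + m\right) + m = C + 2 m$)
$f{\left(O,B \right)} = 3$ ($f{\left(O,B \right)} = - (-3 + 2 \cdot 0) = - (-3 + 0) = \left(-1\right) \left(-3\right) = 3$)
$14062 f{\left(15,\left(-5 + 1\right) 3 \right)} = 14062 \cdot 3 = 42186$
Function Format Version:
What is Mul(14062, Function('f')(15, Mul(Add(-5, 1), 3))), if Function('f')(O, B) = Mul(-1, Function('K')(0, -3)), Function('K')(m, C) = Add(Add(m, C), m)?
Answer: 42186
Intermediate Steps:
Function('K')(m, C) = Add(C, Mul(2, m)) (Function('K')(m, C) = Add(Add(C, m), m) = Add(C, Mul(2, m)))
Function('f')(O, B) = 3 (Function('f')(O, B) = Mul(-1, Add(-3, Mul(2, 0))) = Mul(-1, Add(-3, 0)) = Mul(-1, -3) = 3)
Mul(14062, Function('f')(15, Mul(Add(-5, 1), 3))) = Mul(14062, 3) = 42186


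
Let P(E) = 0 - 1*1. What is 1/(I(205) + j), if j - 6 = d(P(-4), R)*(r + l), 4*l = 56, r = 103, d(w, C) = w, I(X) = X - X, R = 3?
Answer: -1/111 ≈ -0.0090090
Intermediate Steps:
P(E) = -1 (P(E) = 0 - 1 = -1)
I(X) = 0
l = 14 (l = (1/4)*56 = 14)
j = -111 (j = 6 - (103 + 14) = 6 - 1*117 = 6 - 117 = -111)
1/(I(205) + j) = 1/(0 - 111) = 1/(-111) = -1/111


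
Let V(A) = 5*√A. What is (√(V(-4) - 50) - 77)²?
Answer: (77 - √10*√(-5 + I))² ≈ 5770.6 - 1084.3*I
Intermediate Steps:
(√(V(-4) - 50) - 77)² = (√(5*√(-4) - 50) - 77)² = (√(5*(2*I) - 50) - 77)² = (√(10*I - 50) - 77)² = (√(-50 + 10*I) - 77)² = (-77 + √(-50 + 10*I))²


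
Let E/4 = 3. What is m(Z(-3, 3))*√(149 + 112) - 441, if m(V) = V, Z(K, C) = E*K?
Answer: -441 - 108*√29 ≈ -1022.6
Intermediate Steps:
E = 12 (E = 4*3 = 12)
Z(K, C) = 12*K
m(Z(-3, 3))*√(149 + 112) - 441 = (12*(-3))*√(149 + 112) - 441 = -108*√29 - 441 = -441 - 108*√29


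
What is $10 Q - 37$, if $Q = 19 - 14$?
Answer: $13$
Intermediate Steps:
$Q = 5$
$10 Q - 37 = 10 \cdot 5 - 37 = 50 - 37 = 13$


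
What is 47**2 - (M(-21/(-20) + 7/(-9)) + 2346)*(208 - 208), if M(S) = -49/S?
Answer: 2209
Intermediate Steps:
47**2 - (M(-21/(-20) + 7/(-9)) + 2346)*(208 - 208) = 47**2 - (-49/(-21/(-20) + 7/(-9)) + 2346)*(208 - 208) = 2209 - (-49/(-21*(-1/20) + 7*(-1/9)) + 2346)*0 = 2209 - (-49/(21/20 - 7/9) + 2346)*0 = 2209 - (-49/49/180 + 2346)*0 = 2209 - (-49*180/49 + 2346)*0 = 2209 - (-180 + 2346)*0 = 2209 - 2166*0 = 2209 - 1*0 = 2209 + 0 = 2209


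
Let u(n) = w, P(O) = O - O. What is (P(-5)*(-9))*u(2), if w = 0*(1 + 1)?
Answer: 0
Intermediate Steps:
w = 0 (w = 0*2 = 0)
P(O) = 0
u(n) = 0
(P(-5)*(-9))*u(2) = (0*(-9))*0 = 0*0 = 0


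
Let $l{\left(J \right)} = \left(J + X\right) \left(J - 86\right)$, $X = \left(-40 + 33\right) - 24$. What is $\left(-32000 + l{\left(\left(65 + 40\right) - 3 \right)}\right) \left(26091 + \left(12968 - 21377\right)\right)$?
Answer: $-545737248$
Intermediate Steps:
$X = -31$ ($X = -7 - 24 = -31$)
$l{\left(J \right)} = \left(-86 + J\right) \left(-31 + J\right)$ ($l{\left(J \right)} = \left(J - 31\right) \left(J - 86\right) = \left(-31 + J\right) \left(-86 + J\right) = \left(-86 + J\right) \left(-31 + J\right)$)
$\left(-32000 + l{\left(\left(65 + 40\right) - 3 \right)}\right) \left(26091 + \left(12968 - 21377\right)\right) = \left(-32000 + \left(2666 + \left(\left(65 + 40\right) - 3\right)^{2} - 117 \left(\left(65 + 40\right) - 3\right)\right)\right) \left(26091 + \left(12968 - 21377\right)\right) = \left(-32000 + \left(2666 + \left(105 - 3\right)^{2} - 117 \left(105 - 3\right)\right)\right) \left(26091 - 8409\right) = \left(-32000 + \left(2666 + 102^{2} - 11934\right)\right) 17682 = \left(-32000 + \left(2666 + 10404 - 11934\right)\right) 17682 = \left(-32000 + 1136\right) 17682 = \left(-30864\right) 17682 = -545737248$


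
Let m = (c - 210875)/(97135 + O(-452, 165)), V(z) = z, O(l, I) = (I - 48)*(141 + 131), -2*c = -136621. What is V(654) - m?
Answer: 168963501/257918 ≈ 655.11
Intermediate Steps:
c = 136621/2 (c = -½*(-136621) = 136621/2 ≈ 68311.)
O(l, I) = -13056 + 272*I (O(l, I) = (-48 + I)*272 = -13056 + 272*I)
m = -285129/257918 (m = (136621/2 - 210875)/(97135 + (-13056 + 272*165)) = -285129/(2*(97135 + (-13056 + 44880))) = -285129/(2*(97135 + 31824)) = -285129/2/128959 = -285129/2*1/128959 = -285129/257918 ≈ -1.1055)
V(654) - m = 654 - 1*(-285129/257918) = 654 + 285129/257918 = 168963501/257918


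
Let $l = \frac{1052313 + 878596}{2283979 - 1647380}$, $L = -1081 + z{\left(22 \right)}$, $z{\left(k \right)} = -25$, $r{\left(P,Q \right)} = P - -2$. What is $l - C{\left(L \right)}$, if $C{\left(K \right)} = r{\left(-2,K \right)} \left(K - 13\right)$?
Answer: $\frac{1930909}{636599} \approx 3.0332$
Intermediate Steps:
$r{\left(P,Q \right)} = 2 + P$ ($r{\left(P,Q \right)} = P + 2 = 2 + P$)
$L = -1106$ ($L = -1081 - 25 = -1106$)
$C{\left(K \right)} = 0$ ($C{\left(K \right)} = \left(2 - 2\right) \left(K - 13\right) = 0 \left(-13 + K\right) = 0$)
$l = \frac{1930909}{636599} \approx 3.0332$
$l - C{\left(L \right)} = \frac{1930909}{636599} - 0 = \frac{1930909}{636599} + 0 = \frac{1930909}{636599}$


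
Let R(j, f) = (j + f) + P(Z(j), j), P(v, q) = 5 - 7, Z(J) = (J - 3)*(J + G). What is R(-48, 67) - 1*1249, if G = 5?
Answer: -1232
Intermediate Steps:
Z(J) = (-3 + J)*(5 + J) (Z(J) = (J - 3)*(J + 5) = (-3 + J)*(5 + J))
P(v, q) = -2
R(j, f) = -2 + f + j (R(j, f) = (j + f) - 2 = (f + j) - 2 = -2 + f + j)
R(-48, 67) - 1*1249 = (-2 + 67 - 48) - 1*1249 = 17 - 1249 = -1232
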